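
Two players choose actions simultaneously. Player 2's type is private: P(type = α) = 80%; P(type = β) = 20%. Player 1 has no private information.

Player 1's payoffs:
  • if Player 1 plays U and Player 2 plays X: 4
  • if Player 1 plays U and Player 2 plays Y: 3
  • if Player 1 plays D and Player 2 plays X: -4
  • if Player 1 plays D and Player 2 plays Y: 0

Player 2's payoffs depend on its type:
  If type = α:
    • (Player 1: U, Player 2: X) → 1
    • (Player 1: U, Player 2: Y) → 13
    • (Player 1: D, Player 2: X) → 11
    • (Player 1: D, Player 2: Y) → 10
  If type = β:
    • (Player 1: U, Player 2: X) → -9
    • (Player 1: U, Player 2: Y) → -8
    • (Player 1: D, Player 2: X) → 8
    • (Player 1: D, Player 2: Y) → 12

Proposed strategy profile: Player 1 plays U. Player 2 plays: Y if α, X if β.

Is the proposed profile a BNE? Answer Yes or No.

Player 1 plays U: E[U] = 0.8·(3) + 0.2·(4) = 3.2; E[D] = -0.8. Best-responding. ✓
Player 2 (type α), facing U: X gives 1, Y gives 13. Proposed Y is best. ✓
Player 2 (type β), facing U: X gives -9, Y gives -8. Proposed X is not best — profitable deviation exists. ✗

No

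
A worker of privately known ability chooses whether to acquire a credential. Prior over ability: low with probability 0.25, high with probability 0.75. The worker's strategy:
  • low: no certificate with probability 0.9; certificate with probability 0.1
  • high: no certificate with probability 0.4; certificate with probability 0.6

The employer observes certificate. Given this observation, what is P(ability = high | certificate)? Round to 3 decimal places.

0.947

Apply Bayes' rule using the sender's strategy as the likelihood.
P(certificate) = 0.25·0.1 + 0.75·0.6 = 0.475
P(high | certificate) = (0.75·0.6) / 0.475 = 0.45 / 0.475 = 0.947368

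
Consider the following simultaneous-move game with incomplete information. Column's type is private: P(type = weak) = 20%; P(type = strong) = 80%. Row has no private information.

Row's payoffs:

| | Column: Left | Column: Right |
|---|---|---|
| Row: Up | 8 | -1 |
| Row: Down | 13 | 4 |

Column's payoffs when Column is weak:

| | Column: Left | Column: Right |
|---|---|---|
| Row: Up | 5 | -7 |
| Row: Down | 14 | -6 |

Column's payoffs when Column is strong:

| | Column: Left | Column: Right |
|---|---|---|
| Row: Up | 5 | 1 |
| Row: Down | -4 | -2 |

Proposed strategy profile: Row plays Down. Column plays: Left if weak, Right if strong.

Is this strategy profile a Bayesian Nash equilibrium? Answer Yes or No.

Row plays Down: E[Down] = 0.2·(13) + 0.8·(4) = 5.8; E[Up] = 0.8. Best-responding. ✓
Column (type weak), facing Down: Left gives 14, Right gives -6. Proposed Left is best. ✓
Column (type strong), facing Down: Left gives -4, Right gives -2. Proposed Right is best. ✓

Yes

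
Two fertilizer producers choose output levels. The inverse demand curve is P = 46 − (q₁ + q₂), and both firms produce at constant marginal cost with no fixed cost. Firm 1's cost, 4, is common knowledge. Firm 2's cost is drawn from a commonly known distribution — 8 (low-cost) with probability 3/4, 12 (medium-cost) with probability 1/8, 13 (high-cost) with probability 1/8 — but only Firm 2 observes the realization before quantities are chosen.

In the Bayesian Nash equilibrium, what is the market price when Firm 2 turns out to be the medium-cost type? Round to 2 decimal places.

Each type of Firm 2 best-responds to q₁; Firm 1 best-responds to the expected q₂ over Firm 2's types.
Firm 2 with cost c maximizes (46 − (q₁+q₂) − c)·q₂, giving q₂(c) = (46 − c − q₁)/2.
E[c₂] = 3/4·8 + 1/8·12 + 1/8·13 = 9.125
Firm 1's FOC against E[q₂] yields q₁ = (46 − 2·4 + E[c₂])/3 = (46 − 8 + 9.125)/3 = 15.7083.
q₂(medium-cost) = 9.14583, so P = 46 − (15.7083 + 9.14583) = 21.1458.

21.15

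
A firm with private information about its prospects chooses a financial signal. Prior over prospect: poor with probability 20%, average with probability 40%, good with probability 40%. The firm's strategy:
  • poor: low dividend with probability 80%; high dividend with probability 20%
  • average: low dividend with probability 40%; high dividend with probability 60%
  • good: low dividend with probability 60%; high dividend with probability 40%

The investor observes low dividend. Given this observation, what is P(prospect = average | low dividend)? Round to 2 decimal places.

Apply Bayes' rule using the sender's strategy as the likelihood.
P(low dividend) = 0.2·0.8 + 0.4·0.4 + 0.4·0.6 = 0.56
P(average | low dividend) = (0.4·0.4) / 0.56 = 0.16 / 0.56 = 0.285714

0.29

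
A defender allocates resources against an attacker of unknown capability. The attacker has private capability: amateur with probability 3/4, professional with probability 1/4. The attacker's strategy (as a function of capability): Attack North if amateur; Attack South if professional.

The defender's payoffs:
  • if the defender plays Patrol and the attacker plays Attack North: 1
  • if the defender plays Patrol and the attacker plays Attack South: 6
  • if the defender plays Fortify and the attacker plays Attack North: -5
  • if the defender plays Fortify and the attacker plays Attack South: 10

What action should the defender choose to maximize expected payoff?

E[Patrol] = 3/4·(1) + 1/4·(6) = 9/4
E[Fortify] = 3/4·(-5) + 1/4·(10) = -5/4
Best response: Patrol (9/4 is the largest).

Patrol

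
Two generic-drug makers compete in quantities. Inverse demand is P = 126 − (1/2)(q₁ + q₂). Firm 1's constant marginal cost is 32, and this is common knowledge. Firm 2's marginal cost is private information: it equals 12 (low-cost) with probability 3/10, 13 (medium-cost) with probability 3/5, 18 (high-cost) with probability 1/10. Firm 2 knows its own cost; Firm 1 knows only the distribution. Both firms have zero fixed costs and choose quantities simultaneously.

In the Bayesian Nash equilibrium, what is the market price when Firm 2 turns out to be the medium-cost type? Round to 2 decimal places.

56.97

Each type of Firm 2 best-responds to q₁; Firm 1 best-responds to the expected q₂ over Firm 2's types.
Firm 2 with cost c maximizes (126 − (1/2)(q₁+q₂) − c)·q₂, giving q₂(c) = (126 − c − (1/2)q₁).
E[c₂] = 3/10·12 + 3/5·13 + 1/10·18 = 13.2
Firm 1's FOC against E[q₂] yields q₁ = (126 − 2·32 + E[c₂])/(3/2) = (126 − 64 + 13.2)/(3/2) = 50.1333.
q₂(medium-cost) = 87.9333, so P = 126 − (1/2)·(50.1333 + 87.9333) = 56.9667.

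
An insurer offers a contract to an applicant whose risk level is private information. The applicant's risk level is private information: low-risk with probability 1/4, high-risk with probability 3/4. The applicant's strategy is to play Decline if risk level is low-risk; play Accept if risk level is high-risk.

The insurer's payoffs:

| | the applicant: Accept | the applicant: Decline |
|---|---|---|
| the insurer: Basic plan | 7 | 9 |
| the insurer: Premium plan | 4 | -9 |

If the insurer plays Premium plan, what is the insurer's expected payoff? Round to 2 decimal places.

E[Premium plan] = 1/4·(-9) + 3/4·4 = (-9/4) + 3 = 3/4

0.75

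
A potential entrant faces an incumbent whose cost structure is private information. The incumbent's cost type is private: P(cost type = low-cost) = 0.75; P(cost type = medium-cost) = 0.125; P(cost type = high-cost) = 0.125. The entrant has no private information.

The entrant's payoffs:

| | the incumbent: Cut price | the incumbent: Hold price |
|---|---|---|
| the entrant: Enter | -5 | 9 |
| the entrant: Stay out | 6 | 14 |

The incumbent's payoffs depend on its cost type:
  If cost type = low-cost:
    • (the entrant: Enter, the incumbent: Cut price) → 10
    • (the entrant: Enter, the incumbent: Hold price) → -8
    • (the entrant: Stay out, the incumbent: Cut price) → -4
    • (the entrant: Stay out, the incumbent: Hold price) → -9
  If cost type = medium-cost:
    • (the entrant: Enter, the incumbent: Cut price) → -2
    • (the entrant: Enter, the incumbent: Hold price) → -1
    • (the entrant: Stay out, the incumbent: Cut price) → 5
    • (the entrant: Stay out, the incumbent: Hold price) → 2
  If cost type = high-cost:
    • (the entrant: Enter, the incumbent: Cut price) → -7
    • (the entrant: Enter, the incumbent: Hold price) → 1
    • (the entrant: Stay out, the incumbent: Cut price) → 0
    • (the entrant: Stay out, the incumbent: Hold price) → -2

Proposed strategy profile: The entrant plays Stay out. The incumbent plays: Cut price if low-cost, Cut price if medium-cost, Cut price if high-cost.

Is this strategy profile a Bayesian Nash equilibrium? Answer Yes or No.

The entrant plays Stay out: E[Stay out] = 0.75·(6) + 0.125·(6) + 0.125·(6) = 6; E[Enter] = -5. Best-responding. ✓
The incumbent (cost type low-cost), facing Stay out: Cut price gives -4, Hold price gives -9. Proposed Cut price is best. ✓
The incumbent (cost type medium-cost), facing Stay out: Cut price gives 5, Hold price gives 2. Proposed Cut price is best. ✓
The incumbent (cost type high-cost), facing Stay out: Cut price gives 0, Hold price gives -2. Proposed Cut price is best. ✓

Yes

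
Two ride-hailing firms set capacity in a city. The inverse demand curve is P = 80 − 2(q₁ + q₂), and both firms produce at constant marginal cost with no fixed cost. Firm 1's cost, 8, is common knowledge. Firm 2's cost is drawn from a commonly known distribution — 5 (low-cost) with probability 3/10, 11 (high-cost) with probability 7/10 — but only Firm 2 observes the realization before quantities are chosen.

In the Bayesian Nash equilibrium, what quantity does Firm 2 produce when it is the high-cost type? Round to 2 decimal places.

Type-c best response for Firm 2: q₂(c) = (80 − c)/4 − q₁/2.
Firm 1 maximizes expected profit; its first-order condition is 80 − 4q₁ − 2E[q₂] − 8 = 0.
Substituting E[q₂] and solving: E[c₂] = 9.2, so q₁ = (80 − 2·8 + 9.2)/6 = 12.2.
q₂(high-cost) = (80 − 11 − 2·12.2)/4 = 11.15.

11.15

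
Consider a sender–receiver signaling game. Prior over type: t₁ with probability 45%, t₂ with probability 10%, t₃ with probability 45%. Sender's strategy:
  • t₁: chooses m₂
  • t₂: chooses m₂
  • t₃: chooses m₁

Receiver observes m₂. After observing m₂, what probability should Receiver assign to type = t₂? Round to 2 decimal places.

0.18

P(m₂) = 0.45·1 + 0.1·1 + 0.45·0 = 0.55
P(t₂ | m₂) = (0.1·1) / 0.55 = 0.1 / 0.55 = 0.181818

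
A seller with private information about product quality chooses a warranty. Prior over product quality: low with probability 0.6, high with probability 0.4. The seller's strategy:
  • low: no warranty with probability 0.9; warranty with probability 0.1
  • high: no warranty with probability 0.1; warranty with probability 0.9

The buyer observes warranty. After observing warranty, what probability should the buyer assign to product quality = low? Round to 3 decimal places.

P(warranty) = 0.6·0.1 + 0.4·0.9 = 0.42
P(low | warranty) = (0.6·0.1) / 0.42 = 0.06 / 0.42 = 0.142857

0.143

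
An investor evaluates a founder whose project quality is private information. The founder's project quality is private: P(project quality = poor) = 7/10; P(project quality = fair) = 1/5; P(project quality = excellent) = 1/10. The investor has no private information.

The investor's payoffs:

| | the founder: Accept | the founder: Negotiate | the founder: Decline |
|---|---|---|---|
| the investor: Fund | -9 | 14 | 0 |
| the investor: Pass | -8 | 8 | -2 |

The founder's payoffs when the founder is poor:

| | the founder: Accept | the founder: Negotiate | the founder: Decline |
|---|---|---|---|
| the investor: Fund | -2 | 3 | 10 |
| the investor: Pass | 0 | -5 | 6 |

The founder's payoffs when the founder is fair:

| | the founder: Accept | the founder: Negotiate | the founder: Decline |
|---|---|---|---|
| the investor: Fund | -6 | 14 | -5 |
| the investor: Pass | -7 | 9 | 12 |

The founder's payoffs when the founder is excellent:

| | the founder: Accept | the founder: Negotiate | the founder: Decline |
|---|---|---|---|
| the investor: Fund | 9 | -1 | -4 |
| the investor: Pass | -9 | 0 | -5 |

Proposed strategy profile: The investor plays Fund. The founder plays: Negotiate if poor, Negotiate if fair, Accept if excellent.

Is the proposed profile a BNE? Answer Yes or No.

No

A profile is a BNE iff every type of every player is best-responding given beliefs about the other side.
The investor plays Fund: E[Fund] = 7/10·(14) + 1/5·(14) + 1/10·(-9) = 117/10; E[Pass] = 32/5. Best-responding. ✓
The founder (project quality poor), facing Fund: Accept gives -2, Negotiate gives 3, Decline gives 10. Proposed Negotiate is not best — profitable deviation exists. ✗
The founder (project quality fair), facing Fund: Accept gives -6, Negotiate gives 14, Decline gives -5. Proposed Negotiate is best. ✓
The founder (project quality excellent), facing Fund: Accept gives 9, Negotiate gives -1, Decline gives -4. Proposed Accept is best. ✓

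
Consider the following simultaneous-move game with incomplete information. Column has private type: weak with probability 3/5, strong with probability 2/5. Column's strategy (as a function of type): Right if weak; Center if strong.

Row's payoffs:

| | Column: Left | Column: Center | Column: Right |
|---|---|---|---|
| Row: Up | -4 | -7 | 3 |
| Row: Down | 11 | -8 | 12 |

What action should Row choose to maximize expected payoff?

E[Up] = 3/5·(3) + 2/5·(-7) = -1
E[Down] = 3/5·(12) + 2/5·(-8) = 4
Best response: Down (4 is the largest).

Down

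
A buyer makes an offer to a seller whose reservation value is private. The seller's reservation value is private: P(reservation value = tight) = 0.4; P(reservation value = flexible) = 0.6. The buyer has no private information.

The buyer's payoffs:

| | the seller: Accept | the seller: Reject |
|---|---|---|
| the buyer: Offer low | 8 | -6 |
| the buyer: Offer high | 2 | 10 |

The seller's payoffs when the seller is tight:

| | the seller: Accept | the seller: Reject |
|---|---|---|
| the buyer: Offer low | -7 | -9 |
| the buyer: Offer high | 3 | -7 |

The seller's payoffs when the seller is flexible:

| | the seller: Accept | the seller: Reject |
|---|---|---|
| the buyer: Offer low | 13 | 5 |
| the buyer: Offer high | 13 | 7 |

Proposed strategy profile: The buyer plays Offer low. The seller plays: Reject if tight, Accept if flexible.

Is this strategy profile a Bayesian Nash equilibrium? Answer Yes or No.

No

The buyer plays Offer low: E[Offer low] = 0.4·(-6) + 0.6·(8) = 2.4; E[Offer high] = 5.2. Not best-responding. ✗
The seller (reservation value tight), facing Offer low: Accept gives -7, Reject gives -9. Proposed Reject is not best — profitable deviation exists. ✗
The seller (reservation value flexible), facing Offer low: Accept gives 13, Reject gives 5. Proposed Accept is best. ✓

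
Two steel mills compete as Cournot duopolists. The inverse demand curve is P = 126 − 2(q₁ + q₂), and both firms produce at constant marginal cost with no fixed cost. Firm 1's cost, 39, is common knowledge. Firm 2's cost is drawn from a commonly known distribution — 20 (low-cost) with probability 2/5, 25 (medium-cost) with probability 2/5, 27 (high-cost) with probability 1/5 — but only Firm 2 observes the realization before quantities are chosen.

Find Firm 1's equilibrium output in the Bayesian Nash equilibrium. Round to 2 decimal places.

11.90

Type-c best response for Firm 2: q₂(c) = (126 − c)/4 − q₁/2.
Firm 1 maximizes expected profit; its first-order condition is 126 − 4q₁ − 2E[q₂] − 39 = 0.
Substituting E[q₂] and solving: E[c₂] = 23.4, so q₁ = (126 − 2·39 + 23.4)/6 = 11.9.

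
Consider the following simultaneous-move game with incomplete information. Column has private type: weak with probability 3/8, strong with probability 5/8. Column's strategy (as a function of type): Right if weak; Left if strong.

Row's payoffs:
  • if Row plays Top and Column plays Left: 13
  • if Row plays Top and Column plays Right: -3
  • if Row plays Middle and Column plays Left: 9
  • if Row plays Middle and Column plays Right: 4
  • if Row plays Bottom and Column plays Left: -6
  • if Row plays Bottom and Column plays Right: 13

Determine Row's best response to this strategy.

Compute Row's expected payoff for each action, taking the expectation over Column's type.
E[Top] = 3/8·(-3) + 5/8·(13) = 7
E[Middle] = 3/8·(4) + 5/8·(9) = 57/8
E[Bottom] = 3/8·(13) + 5/8·(-6) = 9/8
Best response: Middle (57/8 is the largest).

Middle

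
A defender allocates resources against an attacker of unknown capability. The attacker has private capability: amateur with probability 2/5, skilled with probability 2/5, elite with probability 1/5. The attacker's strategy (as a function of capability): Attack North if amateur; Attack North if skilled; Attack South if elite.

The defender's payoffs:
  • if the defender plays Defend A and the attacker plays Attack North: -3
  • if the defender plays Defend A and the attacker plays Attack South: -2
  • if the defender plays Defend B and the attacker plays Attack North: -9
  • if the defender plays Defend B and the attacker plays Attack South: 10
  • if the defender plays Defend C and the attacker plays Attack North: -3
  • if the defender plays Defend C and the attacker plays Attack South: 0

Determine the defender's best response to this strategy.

Defend C

E[Defend A] = 2/5·(-3) + 2/5·(-3) + 1/5·(-2) = -14/5
E[Defend B] = 2/5·(-9) + 2/5·(-9) + 1/5·(10) = -26/5
E[Defend C] = 2/5·(-3) + 2/5·(-3) + 1/5·(0) = -12/5
Best response: Defend C (-12/5 is the largest).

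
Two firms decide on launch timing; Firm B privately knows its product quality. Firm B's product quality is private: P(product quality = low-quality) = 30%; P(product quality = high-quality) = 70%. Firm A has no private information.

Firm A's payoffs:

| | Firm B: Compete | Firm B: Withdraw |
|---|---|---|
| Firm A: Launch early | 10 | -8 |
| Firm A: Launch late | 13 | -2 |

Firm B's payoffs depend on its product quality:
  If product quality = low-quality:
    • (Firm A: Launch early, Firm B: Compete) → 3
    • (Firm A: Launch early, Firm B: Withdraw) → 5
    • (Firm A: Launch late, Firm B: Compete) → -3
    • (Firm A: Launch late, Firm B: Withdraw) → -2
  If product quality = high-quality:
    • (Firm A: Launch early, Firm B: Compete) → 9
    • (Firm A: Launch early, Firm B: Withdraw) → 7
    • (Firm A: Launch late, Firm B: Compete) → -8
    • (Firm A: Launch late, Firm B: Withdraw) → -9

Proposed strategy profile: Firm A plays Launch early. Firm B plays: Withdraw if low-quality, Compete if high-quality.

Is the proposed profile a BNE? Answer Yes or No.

A profile is a BNE iff every type of every player is best-responding given beliefs about the other side.
Firm A plays Launch early: E[Launch early] = 0.3·(-8) + 0.7·(10) = 4.6; E[Launch late] = 8.5. Not best-responding. ✗
Firm B (product quality low-quality), facing Launch early: Compete gives 3, Withdraw gives 5. Proposed Withdraw is best. ✓
Firm B (product quality high-quality), facing Launch early: Compete gives 9, Withdraw gives 7. Proposed Compete is best. ✓

No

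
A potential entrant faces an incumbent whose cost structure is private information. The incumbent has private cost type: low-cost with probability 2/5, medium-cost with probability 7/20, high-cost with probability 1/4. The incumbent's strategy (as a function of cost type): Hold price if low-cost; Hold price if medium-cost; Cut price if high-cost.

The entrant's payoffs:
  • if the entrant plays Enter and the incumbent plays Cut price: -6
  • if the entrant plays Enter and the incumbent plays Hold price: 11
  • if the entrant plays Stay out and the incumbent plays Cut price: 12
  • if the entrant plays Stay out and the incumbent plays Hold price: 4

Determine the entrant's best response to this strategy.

Compute the entrant's expected payoff for each action, taking the expectation over the incumbent's type.
E[Enter] = 2/5·(11) + 7/20·(11) + 1/4·(-6) = 27/4
E[Stay out] = 2/5·(4) + 7/20·(4) + 1/4·(12) = 6
Best response: Enter (27/4 is the largest).

Enter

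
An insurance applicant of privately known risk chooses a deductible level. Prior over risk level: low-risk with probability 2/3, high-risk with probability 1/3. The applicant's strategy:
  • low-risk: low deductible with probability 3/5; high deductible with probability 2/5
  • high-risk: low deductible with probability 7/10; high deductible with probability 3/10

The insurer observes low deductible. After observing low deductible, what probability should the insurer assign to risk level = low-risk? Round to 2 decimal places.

0.63

P(low deductible) = (2/3)·(3/5) + (1/3)·(7/10) = 19/30
P(low-risk | low deductible) = ((2/3)·(3/5)) / (19/30) = (2/5) / (19/30) = 12/19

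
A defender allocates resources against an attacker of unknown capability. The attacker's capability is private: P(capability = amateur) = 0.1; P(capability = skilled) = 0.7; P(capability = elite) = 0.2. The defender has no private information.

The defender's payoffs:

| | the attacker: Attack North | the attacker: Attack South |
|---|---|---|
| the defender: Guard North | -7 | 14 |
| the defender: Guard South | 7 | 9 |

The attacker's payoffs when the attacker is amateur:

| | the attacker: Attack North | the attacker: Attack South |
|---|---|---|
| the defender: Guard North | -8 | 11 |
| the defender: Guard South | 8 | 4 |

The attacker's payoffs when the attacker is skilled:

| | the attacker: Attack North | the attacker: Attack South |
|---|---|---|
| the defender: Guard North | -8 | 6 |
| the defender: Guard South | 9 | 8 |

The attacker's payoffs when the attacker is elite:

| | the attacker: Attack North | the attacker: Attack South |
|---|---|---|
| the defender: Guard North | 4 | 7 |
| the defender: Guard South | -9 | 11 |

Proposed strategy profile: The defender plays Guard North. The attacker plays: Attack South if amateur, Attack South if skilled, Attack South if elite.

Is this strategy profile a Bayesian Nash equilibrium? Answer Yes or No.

The defender plays Guard North: E[Guard North] = 0.1·(14) + 0.7·(14) + 0.2·(14) = 14; E[Guard South] = 9. Best-responding. ✓
The attacker (capability amateur), facing Guard North: Attack North gives -8, Attack South gives 11. Proposed Attack South is best. ✓
The attacker (capability skilled), facing Guard North: Attack North gives -8, Attack South gives 6. Proposed Attack South is best. ✓
The attacker (capability elite), facing Guard North: Attack North gives 4, Attack South gives 7. Proposed Attack South is best. ✓

Yes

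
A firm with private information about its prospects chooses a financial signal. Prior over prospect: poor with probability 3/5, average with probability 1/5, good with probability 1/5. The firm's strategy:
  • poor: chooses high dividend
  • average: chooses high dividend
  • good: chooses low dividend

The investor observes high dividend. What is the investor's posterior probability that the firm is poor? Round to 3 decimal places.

Apply Bayes' rule using the sender's strategy as the likelihood.
P(high dividend) = (3/5)·1 + (1/5)·1 + (1/5)·0 = 4/5
P(poor | high dividend) = ((3/5)·1) / (4/5) = (3/5) / (4/5) = 3/4

0.750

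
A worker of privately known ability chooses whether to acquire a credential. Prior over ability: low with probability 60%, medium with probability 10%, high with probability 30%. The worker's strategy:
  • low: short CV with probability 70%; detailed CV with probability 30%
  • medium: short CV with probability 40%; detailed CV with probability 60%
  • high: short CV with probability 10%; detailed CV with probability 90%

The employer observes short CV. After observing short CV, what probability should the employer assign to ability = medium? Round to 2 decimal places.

P(short CV) = 0.6·0.7 + 0.1·0.4 + 0.3·0.1 = 0.49
P(medium | short CV) = (0.1·0.4) / 0.49 = 0.04 / 0.49 = 0.0816327

0.08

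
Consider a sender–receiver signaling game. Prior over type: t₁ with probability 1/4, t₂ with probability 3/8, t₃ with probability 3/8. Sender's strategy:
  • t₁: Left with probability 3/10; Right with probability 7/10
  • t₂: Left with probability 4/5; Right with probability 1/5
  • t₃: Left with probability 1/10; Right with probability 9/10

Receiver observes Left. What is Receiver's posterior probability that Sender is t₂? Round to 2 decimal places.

0.73

P(Left) = (1/4)·(3/10) + (3/8)·(4/5) + (3/8)·(1/10) = 33/80
P(t₂ | Left) = ((3/8)·(4/5)) / (33/80) = (3/10) / (33/80) = 8/11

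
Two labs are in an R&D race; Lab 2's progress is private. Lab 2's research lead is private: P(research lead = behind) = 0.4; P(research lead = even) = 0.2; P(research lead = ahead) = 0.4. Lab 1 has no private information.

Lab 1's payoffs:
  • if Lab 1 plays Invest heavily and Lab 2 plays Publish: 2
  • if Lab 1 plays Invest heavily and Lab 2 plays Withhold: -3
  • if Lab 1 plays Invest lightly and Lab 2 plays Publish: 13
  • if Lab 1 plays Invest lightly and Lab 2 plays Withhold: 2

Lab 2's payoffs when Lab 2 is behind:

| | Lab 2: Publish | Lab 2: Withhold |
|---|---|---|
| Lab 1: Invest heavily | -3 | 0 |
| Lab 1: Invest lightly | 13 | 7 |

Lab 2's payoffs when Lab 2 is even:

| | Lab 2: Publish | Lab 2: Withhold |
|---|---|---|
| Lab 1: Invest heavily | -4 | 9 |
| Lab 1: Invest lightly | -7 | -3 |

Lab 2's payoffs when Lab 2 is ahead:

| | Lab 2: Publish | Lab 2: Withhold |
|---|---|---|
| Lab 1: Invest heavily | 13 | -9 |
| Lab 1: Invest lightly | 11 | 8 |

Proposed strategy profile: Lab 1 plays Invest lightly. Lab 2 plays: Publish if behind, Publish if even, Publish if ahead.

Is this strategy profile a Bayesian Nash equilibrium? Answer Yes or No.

No

Lab 1 plays Invest lightly: E[Invest lightly] = 0.4·(13) + 0.2·(13) + 0.4·(13) = 13; E[Invest heavily] = 2. Best-responding. ✓
Lab 2 (research lead behind), facing Invest lightly: Publish gives 13, Withhold gives 7. Proposed Publish is best. ✓
Lab 2 (research lead even), facing Invest lightly: Publish gives -7, Withhold gives -3. Proposed Publish is not best — profitable deviation exists. ✗
Lab 2 (research lead ahead), facing Invest lightly: Publish gives 11, Withhold gives 8. Proposed Publish is best. ✓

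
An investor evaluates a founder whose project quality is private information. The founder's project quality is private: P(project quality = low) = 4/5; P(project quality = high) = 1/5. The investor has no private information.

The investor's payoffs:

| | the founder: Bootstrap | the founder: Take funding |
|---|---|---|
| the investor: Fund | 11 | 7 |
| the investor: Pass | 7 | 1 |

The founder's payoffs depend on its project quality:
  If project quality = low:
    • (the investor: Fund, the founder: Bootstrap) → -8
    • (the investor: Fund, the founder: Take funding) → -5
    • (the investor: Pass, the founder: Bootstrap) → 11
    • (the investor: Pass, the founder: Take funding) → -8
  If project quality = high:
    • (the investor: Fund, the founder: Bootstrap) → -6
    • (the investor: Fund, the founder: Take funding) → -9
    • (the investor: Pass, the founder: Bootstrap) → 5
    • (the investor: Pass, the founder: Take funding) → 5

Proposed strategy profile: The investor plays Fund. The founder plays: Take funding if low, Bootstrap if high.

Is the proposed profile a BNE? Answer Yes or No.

A profile is a BNE iff every type of every player is best-responding given beliefs about the other side.
The investor plays Fund: E[Fund] = 4/5·(7) + 1/5·(11) = 39/5; E[Pass] = 11/5. Best-responding. ✓
The founder (project quality low), facing Fund: Bootstrap gives -8, Take funding gives -5. Proposed Take funding is best. ✓
The founder (project quality high), facing Fund: Bootstrap gives -6, Take funding gives -9. Proposed Bootstrap is best. ✓

Yes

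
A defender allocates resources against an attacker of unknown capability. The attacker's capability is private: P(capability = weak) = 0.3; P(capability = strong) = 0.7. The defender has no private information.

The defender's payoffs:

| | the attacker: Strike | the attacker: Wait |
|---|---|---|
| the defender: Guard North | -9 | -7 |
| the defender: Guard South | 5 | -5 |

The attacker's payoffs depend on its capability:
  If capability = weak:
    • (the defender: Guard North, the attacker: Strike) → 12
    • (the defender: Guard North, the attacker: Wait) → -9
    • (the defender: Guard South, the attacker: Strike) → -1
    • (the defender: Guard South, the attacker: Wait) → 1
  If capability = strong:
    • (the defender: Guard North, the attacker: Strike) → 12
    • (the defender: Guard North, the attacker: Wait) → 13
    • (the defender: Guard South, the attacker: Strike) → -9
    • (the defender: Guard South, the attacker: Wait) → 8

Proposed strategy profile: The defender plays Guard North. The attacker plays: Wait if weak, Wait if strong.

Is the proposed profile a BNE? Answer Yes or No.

A profile is a BNE iff every type of every player is best-responding given beliefs about the other side.
The defender plays Guard North: E[Guard North] = 0.3·(-7) + 0.7·(-7) = -7; E[Guard South] = -5. Not best-responding. ✗
The attacker (capability weak), facing Guard North: Strike gives 12, Wait gives -9. Proposed Wait is not best — profitable deviation exists. ✗
The attacker (capability strong), facing Guard North: Strike gives 12, Wait gives 13. Proposed Wait is best. ✓

No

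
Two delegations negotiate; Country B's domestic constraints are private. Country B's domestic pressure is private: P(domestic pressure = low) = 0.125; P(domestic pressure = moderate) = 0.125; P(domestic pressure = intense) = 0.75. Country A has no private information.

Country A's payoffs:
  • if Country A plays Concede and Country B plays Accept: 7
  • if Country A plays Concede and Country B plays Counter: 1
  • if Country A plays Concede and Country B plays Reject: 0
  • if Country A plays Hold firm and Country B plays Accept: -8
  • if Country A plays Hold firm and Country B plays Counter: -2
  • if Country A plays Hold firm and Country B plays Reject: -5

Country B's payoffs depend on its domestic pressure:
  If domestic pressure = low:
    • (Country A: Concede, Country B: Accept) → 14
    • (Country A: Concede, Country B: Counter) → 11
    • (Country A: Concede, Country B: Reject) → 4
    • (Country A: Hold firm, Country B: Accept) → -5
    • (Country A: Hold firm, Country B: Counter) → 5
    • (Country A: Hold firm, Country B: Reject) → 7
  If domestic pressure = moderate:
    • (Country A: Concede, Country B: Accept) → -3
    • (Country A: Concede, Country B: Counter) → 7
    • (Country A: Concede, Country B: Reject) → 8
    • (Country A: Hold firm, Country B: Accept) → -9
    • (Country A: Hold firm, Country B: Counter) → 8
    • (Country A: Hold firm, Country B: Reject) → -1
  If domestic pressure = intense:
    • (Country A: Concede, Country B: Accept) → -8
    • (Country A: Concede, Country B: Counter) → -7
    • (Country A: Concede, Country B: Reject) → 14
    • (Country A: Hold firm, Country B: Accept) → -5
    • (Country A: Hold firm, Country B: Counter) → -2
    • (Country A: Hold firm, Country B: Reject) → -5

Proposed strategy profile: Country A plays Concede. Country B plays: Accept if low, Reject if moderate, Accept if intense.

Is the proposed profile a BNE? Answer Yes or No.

Country A plays Concede: E[Concede] = 0.125·(7) + 0.125·(0) + 0.75·(7) = 6.125; E[Hold firm] = -7.625. Best-responding. ✓
Country B (domestic pressure low), facing Concede: Accept gives 14, Counter gives 11, Reject gives 4. Proposed Accept is best. ✓
Country B (domestic pressure moderate), facing Concede: Accept gives -3, Counter gives 7, Reject gives 8. Proposed Reject is best. ✓
Country B (domestic pressure intense), facing Concede: Accept gives -8, Counter gives -7, Reject gives 14. Proposed Accept is not best — profitable deviation exists. ✗

No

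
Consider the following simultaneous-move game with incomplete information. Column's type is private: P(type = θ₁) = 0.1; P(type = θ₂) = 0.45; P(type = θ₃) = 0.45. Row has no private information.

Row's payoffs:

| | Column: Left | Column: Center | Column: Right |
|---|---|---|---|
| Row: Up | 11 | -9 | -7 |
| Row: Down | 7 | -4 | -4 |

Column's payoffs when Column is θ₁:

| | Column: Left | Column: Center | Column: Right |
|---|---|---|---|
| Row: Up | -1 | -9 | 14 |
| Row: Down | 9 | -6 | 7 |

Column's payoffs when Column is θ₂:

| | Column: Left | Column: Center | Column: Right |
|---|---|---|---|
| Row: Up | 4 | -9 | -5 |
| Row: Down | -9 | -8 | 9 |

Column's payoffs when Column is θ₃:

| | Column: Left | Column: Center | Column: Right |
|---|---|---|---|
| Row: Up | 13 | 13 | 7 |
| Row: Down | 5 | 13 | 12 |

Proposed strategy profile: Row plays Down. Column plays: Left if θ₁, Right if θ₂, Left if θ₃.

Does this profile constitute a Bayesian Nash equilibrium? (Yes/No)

No

A profile is a BNE iff every type of every player is best-responding given beliefs about the other side.
Row plays Down: E[Down] = 0.1·(7) + 0.45·(-4) + 0.45·(7) = 2.05; E[Up] = 2.9. Not best-responding. ✗
Column (type θ₁), facing Down: Left gives 9, Center gives -6, Right gives 7. Proposed Left is best. ✓
Column (type θ₂), facing Down: Left gives -9, Center gives -8, Right gives 9. Proposed Right is best. ✓
Column (type θ₃), facing Down: Left gives 5, Center gives 13, Right gives 12. Proposed Left is not best — profitable deviation exists. ✗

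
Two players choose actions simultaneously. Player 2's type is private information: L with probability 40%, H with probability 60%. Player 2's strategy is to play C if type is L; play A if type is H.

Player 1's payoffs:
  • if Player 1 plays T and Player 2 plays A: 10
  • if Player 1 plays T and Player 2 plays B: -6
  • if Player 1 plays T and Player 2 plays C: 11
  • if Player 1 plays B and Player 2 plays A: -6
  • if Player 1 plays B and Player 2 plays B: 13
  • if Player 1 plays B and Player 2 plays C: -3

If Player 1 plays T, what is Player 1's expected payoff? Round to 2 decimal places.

E[T] = 0.4·11 + 0.6·10 = 4.4 + 6 = 10.4

10.40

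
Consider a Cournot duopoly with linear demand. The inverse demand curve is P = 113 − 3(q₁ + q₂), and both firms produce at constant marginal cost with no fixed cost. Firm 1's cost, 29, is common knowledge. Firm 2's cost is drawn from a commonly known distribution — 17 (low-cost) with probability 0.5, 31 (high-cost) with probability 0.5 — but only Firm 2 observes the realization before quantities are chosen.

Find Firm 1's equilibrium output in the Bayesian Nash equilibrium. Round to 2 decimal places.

8.78

Firm 2 with cost c maximizes (113 − 3(q₁+q₂) − c)·q₂, giving q₂(c) = (113 − c − 3q₁)/6.
E[c₂] = 0.5·17 + 0.5·31 = 24
Firm 1's FOC against E[q₂] yields q₁ = (113 − 2·29 + E[c₂])/9 = (113 − 58 + 24)/9 = 8.77778.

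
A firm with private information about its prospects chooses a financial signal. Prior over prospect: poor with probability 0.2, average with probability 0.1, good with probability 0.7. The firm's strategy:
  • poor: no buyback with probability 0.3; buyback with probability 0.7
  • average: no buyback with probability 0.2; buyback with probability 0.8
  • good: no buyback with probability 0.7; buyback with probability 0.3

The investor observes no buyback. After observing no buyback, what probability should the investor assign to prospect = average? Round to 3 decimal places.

Apply Bayes' rule using the sender's strategy as the likelihood.
P(no buyback) = 0.2·0.3 + 0.1·0.2 + 0.7·0.7 = 0.57
P(average | no buyback) = (0.1·0.2) / 0.57 = 0.02 / 0.57 = 0.0350877

0.035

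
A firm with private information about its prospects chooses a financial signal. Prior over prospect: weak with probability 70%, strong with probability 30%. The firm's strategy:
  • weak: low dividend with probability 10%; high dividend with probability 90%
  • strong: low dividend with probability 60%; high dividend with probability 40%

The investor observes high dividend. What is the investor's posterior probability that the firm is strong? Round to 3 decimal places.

0.160

Apply Bayes' rule using the sender's strategy as the likelihood.
P(high dividend) = 0.7·0.9 + 0.3·0.4 = 0.75
P(strong | high dividend) = (0.3·0.4) / 0.75 = 0.12 / 0.75 = 0.16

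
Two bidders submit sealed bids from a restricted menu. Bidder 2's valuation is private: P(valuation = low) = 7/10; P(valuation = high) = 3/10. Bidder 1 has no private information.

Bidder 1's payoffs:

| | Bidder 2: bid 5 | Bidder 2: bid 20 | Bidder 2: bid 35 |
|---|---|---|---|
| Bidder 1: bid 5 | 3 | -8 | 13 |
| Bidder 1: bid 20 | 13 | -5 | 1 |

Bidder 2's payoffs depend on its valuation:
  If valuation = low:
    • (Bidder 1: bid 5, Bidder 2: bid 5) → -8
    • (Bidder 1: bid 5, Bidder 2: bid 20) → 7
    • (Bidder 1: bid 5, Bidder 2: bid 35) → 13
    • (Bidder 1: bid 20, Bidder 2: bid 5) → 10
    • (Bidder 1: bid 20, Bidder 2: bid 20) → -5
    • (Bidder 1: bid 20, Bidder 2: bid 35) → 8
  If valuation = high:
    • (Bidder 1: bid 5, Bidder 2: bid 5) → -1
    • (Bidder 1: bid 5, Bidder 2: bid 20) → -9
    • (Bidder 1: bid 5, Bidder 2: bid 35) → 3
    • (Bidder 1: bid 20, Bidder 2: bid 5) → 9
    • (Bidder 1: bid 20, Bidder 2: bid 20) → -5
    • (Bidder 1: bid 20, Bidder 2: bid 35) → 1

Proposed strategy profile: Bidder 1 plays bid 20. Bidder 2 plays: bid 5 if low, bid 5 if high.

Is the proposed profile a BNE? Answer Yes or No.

A profile is a BNE iff every type of every player is best-responding given beliefs about the other side.
Bidder 1 plays bid 20: E[bid 20] = 7/10·(13) + 3/10·(13) = 13; E[bid 5] = 3. Best-responding. ✓
Bidder 2 (valuation low), facing bid 20: bid 5 gives 10, bid 20 gives -5, bid 35 gives 8. Proposed bid 5 is best. ✓
Bidder 2 (valuation high), facing bid 20: bid 5 gives 9, bid 20 gives -5, bid 35 gives 1. Proposed bid 5 is best. ✓

Yes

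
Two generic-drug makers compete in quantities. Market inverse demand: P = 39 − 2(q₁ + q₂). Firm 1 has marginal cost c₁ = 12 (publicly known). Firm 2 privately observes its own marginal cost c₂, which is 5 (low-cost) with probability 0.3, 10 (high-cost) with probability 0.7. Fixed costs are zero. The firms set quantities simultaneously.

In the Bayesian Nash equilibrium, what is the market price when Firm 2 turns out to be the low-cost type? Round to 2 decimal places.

Type-c best response for Firm 2: q₂(c) = (39 − c)/4 − q₁/2.
Firm 1 maximizes expected profit; its first-order condition is 39 − 4q₁ − 2E[q₂] − 12 = 0.
Substituting E[q₂] and solving: E[c₂] = 8.5, so q₁ = (39 − 2·12 + 8.5)/6 = 3.91667.
q₂(low-cost) = 6.54167, so P = 39 − 2·(3.91667 + 6.54167) = 18.0833.

18.08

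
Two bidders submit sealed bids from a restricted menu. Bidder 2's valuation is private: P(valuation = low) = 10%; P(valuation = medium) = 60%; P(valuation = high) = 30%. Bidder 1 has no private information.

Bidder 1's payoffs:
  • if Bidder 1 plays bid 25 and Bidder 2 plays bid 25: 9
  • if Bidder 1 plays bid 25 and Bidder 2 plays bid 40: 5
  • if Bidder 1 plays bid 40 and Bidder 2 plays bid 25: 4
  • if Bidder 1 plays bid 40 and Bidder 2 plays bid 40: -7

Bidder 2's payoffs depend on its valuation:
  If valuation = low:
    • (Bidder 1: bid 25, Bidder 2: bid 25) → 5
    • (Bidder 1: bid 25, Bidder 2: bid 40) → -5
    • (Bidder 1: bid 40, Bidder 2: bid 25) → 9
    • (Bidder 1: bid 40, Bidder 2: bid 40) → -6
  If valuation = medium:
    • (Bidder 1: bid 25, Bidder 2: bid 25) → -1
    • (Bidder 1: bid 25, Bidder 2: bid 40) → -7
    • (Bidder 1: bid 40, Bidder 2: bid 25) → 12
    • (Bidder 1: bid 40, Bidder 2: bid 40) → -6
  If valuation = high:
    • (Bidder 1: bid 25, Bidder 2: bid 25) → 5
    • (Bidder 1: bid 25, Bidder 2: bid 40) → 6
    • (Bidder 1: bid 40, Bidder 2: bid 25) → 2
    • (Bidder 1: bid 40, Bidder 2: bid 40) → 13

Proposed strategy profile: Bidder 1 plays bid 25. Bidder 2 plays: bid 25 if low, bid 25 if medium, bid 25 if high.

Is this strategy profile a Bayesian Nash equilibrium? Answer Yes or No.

A profile is a BNE iff every type of every player is best-responding given beliefs about the other side.
Bidder 1 plays bid 25: E[bid 25] = 0.1·(9) + 0.6·(9) + 0.3·(9) = 9; E[bid 40] = 4. Best-responding. ✓
Bidder 2 (valuation low), facing bid 25: bid 25 gives 5, bid 40 gives -5. Proposed bid 25 is best. ✓
Bidder 2 (valuation medium), facing bid 25: bid 25 gives -1, bid 40 gives -7. Proposed bid 25 is best. ✓
Bidder 2 (valuation high), facing bid 25: bid 25 gives 5, bid 40 gives 6. Proposed bid 25 is not best — profitable deviation exists. ✗

No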